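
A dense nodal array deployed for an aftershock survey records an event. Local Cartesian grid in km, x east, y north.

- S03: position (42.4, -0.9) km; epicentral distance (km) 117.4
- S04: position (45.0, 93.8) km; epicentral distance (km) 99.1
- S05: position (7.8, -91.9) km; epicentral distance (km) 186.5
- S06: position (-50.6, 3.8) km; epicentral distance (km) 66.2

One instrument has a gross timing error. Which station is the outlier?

Solve using three stations at a time. Using S03, S04, S06 (subtract circle equations pairwise → linear system) gives (x, y) ≈ (-51.2, 70.0).
Distances from that point to each station vs reported:
  S03: calculated 117.4 vs reported 117.4 → residual 0.0 km
  S04: calculated 99.1 vs reported 99.1 → residual 0.0 km
  S05: calculated 172.3 vs reported 186.5 → residual 14.2 km
  S06: calculated 66.2 vs reported 66.2 → residual 0.0 km
S03, S04, S06 are mutually consistent (residuals ≈ 0); S05 is off by 14.2 km.

S05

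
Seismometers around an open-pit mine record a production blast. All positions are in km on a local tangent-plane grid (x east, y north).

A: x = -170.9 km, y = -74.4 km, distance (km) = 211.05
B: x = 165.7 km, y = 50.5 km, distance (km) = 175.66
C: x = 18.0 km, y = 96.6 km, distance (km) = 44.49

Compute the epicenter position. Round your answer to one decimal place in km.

x ≈ -9.6 km, y ≈ 61.7 km

Circle about each station: (x + 170.9)² + (y + 74.4)² = 211.05²; (x − 165.7)² + (y − 50.5)² = 175.66²; (x − 18.0)² + (y − 96.6)² = 44.49².
Subtracting pairs of circle equations eliminates x²+y² and gives linear equations (the radical axes):
673.2 x + 249.8 y = 8950.24
377.8 x + 342.0 y = 17476.13
Solving the 2×2 system: x ≈ -9.6, y ≈ 61.7 km.
Check against A (with the unrounded x, y): √((x + 170.9)²+(y + 74.4)²) = 211.05 ≈ 211.05 km. ✓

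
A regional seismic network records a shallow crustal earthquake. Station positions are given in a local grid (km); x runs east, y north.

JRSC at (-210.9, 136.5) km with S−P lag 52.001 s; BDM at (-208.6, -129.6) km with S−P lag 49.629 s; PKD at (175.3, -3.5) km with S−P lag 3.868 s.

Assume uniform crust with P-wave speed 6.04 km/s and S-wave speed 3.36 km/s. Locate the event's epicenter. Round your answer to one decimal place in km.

(150.7, -19.4)

Distance from S−P lag: d = Δt · v_P v_S / (v_P − v_S) = Δt · (6.04·3.36)/(6.04−3.36) ≈ 7.5725·Δt.
So d_JRSC = 393.78, d_BDM = 375.82, d_PKD = 29.29 km.
Circle about each station: (x + 210.9)² + (y − 136.5)² = 393.78²; (x + 208.6)² + (y + 129.6)² = 375.82²; (x − 175.3)² + (y + 3.5)² = 29.29².
Subtracting the JRSC equation from the BDM and PKD equations removes the quadratic terms:
4.6 x − 532.2 y = 11021.08
772.4 x − 280.0 y = 121836.06
Solving the 2×2 system: x ≈ 150.7, y ≈ -19.4 km.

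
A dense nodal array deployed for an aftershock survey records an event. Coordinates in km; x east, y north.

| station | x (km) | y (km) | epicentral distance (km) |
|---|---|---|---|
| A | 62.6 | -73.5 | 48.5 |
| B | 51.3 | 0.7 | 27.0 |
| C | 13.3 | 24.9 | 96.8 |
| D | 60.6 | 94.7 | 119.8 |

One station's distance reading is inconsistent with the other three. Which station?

C

Solve using three stations at a time. Using A, B, D (subtract circle equations pairwise → linear system) gives (x, y) ≈ (59.3, -25.1).
Distances from that point to each station vs reported:
  A: calculated 48.5 vs reported 48.5 → residual 0.0 km
  B: calculated 27.0 vs reported 27.0 → residual 0.0 km
  C: calculated 68.0 vs reported 96.8 → residual 28.8 km
  D: calculated 119.8 vs reported 119.8 → residual 0.0 km
A, B, D are mutually consistent (residuals ≈ 0); C is off by 28.8 km.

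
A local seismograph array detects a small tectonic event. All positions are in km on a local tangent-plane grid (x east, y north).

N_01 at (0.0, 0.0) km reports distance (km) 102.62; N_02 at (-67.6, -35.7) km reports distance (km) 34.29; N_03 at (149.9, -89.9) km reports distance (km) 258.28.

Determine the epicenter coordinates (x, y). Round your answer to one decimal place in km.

(-99.8, -23.9)

Circle about each station: x² + y² = 102.62²; (x + 67.6)² + (y + 35.7)² = 34.29²; (x − 149.9)² + (y + 89.9)² = 258.28².
Subtracting the N_01 equation from the N_02 and N_03 equations removes the quadratic terms:
-135.2 x − 71.4 y = 15199.31
299.8 x − 179.8 y = -25625.67
Solving the 2×2 system: x ≈ -99.8, y ≈ -23.9 km.
Check against N_01 (with the unrounded x, y): √(x²+y²) = 102.62 ≈ 102.62 km. ✓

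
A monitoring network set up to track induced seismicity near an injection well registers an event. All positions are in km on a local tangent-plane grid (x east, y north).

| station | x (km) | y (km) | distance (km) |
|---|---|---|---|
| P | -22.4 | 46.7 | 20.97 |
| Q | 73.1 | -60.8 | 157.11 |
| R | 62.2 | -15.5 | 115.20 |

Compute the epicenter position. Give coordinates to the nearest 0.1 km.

-18.0 km east, 67.2 km north

Circle about each station: (x + 22.4)² + (y − 46.7)² = 20.97²; (x − 73.1)² + (y + 60.8)² = 157.11²; (x − 62.2)² + (y + 15.5)² = 115.20².
Subtracting pairs of circle equations eliminates x²+y² and gives linear equations (the radical axes):
191.0 x − 215.0 y = -17886.21
169.2 x − 124.4 y = -11404.86
Solving the 2×2 system: x ≈ -18.0, y ≈ 67.2 km.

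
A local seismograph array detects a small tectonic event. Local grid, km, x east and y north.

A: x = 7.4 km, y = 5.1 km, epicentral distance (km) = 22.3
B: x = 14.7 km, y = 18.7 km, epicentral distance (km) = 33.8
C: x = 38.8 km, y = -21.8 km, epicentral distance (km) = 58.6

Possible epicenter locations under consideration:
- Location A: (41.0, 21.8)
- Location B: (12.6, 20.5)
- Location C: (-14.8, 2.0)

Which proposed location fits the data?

Location C

For each candidate, compare |candidate − station| to the reported distance:
Location A: residuals A 15.2, B 7.3, C 14.9 → max 15.2 km
Location B: residuals A 6.0, B 31.0, C 8.8 → max 31.0 km
Location C: residuals A 0.1, B 0.1, C 0.0 → max 0.1 km
Only Location C has all residuals ≈ 0.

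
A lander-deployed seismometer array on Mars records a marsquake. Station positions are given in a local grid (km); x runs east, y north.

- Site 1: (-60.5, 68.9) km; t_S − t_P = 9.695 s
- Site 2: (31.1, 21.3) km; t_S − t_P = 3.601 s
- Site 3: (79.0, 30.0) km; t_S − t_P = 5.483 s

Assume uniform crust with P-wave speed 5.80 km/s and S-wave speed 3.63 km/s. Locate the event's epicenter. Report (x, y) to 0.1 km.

(32.7, 56.2)

Distance from S−P lag: d = Δt · v_P v_S / (v_P − v_S) = Δt · (5.80·3.63)/(5.80−3.63) ≈ 9.7023·Δt.
So d_Site 1 = 94.06, d_Site 2 = 34.94, d_Site 3 = 53.20 km.
Circle about each station: (x + 60.5)² + (y − 68.9)² = 94.06²; (x − 31.1)² + (y − 21.3)² = 34.94²; (x − 79.0)² + (y − 30.0)² = 53.20².
Subtracting the Site 1 equation from the Site 2 and Site 3 equations removes the quadratic terms:
183.2 x − 95.2 y = 639.92
279.0 x − 77.8 y = 4750.58
Solving the 2×2 system: x ≈ 32.7, y ≈ 56.2 km.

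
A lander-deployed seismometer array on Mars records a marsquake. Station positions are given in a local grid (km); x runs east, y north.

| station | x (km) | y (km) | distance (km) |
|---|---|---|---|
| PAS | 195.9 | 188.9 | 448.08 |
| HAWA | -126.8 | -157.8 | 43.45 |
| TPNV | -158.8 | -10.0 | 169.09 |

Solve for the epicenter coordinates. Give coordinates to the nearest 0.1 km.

x ≈ -83.5 km, y ≈ -161.4 km

Circle about each station: (x − 195.9)² + (y − 188.9)² = 448.08²; (x + 126.8)² + (y + 157.8)² = 43.45²; (x + 158.8)² + (y + 10.0)² = 169.09².
Subtracting the PAS equation from the HAWA and TPNV equations removes the quadratic terms:
-645.4 x − 693.4 y = 165806.84
-709.4 x − 397.8 y = 123441.68
Solving the 2×2 system: x ≈ -83.5, y ≈ -161.4 km.
Check against PAS (with the unrounded x, y): √((x − 195.9)²+(y − 188.9)²) = 448.08 ≈ 448.08 km. ✓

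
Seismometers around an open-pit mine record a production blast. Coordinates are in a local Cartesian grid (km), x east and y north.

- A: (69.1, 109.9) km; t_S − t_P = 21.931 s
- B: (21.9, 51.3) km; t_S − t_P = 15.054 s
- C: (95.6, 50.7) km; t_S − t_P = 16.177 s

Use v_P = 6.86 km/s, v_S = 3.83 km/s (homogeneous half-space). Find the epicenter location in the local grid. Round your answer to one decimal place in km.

Distance from S−P lag: d = Δt · v_P v_S / (v_P − v_S) = Δt · (6.86·3.83)/(6.86−3.83) ≈ 8.6712·Δt.
So d_A = 190.17, d_B = 130.54, d_C = 140.27 km.
Circle about each station: (x − 69.1)² + (y − 109.9)² = 190.17²; (x − 21.9)² + (y − 51.3)² = 130.54²; (x − 95.6)² + (y − 50.7)² = 140.27².
Subtracting pairs of circle equations eliminates x²+y² and gives linear equations (the radical axes):
-94.4 x − 117.2 y = 5382.42
53.0 x − 118.4 y = 11345.99
Solving the 2×2 system: x ≈ 39.8, y ≈ -78.0 km.

(39.8, -78.0)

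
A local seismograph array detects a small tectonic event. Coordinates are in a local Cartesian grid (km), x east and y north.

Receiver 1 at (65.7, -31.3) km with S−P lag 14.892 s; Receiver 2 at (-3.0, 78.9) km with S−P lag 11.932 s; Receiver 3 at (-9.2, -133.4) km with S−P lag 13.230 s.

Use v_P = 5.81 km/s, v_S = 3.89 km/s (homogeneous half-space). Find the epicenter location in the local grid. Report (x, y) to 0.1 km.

x ≈ -108.7 km, y ≈ -13.6 km

Distance from S−P lag: d = Δt · v_P v_S / (v_P − v_S) = Δt · (5.81·3.89)/(5.81−3.89) ≈ 11.7713·Δt.
So d_Receiver 1 = 175.30, d_Receiver 2 = 140.46, d_Receiver 3 = 155.73 km.
Circle about each station: (x − 65.7)² + (y + 31.3)² = 175.30²; (x + 3.0)² + (y − 78.9)² = 140.46²; (x + 9.2)² + (y + 133.4)² = 155.73².
Subtracting the Receiver 1 equation from the Receiver 2 and Receiver 3 equations removes the quadratic terms:
-137.4 x + 220.4 y = 11939.11
-149.8 x − 204.2 y = 19062.28
Solving the 2×2 system: x ≈ -108.7, y ≈ -13.6 km.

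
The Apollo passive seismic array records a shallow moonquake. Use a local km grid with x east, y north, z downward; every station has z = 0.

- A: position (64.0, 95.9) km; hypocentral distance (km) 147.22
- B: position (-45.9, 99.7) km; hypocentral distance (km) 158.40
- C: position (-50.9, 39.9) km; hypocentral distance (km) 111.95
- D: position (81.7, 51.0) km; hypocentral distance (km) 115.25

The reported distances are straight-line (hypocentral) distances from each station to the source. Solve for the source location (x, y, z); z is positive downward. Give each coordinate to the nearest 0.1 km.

Each station gives a sphere (x−x_i)² + (y−y_i)² + z² = d_i² (stations at z=0).
Subtracting the A sphere from B and C: z² cancels, leaving linear equations in x and y:
-219.8 x + 7.6 y = -4662.74
-229.8 x − 112.0 y = 30.94
Solving: x ≈ 19.799, y ≈ -40.900 km (keep extra digits for the depth step; rounded: 19.8, -40.9).
Then from the A sphere: z² = 147.22² − (x − 64.0)² − (y − 95.9)² with x = 19.799, y = -40.900, so z ≈ 31.714 ≈ 31.7 km.

x ≈ 19.8 km, y ≈ -40.9 km, depth ≈ 31.7 km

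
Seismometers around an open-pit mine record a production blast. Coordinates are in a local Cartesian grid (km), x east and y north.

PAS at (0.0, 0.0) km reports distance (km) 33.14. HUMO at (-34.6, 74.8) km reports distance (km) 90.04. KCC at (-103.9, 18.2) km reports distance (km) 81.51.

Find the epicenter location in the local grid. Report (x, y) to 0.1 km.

Circle about each station: x² + y² = 33.14²; (x + 34.6)² + (y − 74.8)² = 90.04²; (x + 103.9)² + (y − 18.2)² = 81.51².
Subtracting the PAS equation from the HUMO and KCC equations removes the quadratic terms:
-69.2 x + 149.6 y = -216.74
-207.8 x + 36.4 y = 5580.83
Solving the 2×2 system: x ≈ -29.5, y ≈ -15.1 km.

(-29.5, -15.1)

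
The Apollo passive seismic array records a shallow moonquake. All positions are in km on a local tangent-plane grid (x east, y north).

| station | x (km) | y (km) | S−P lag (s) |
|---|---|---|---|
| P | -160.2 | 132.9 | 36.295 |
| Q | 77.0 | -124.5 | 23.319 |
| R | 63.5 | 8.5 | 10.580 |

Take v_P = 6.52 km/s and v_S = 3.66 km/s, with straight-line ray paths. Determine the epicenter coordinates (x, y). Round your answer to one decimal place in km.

Distance from S−P lag: d = Δt · v_P v_S / (v_P − v_S) = Δt · (6.52·3.66)/(6.52−3.66) ≈ 8.3438·Δt.
So d_P = 302.84, d_Q = 194.57, d_R = 88.28 km.
Circle about each station: (x + 160.2)² + (y − 132.9)² = 302.84²; (x − 77.0)² + (y + 124.5)² = 194.57²; (x − 63.5)² + (y − 8.5)² = 88.28².
Subtracting the P equation from the Q and R equations removes the quadratic terms:
474.4 x − 514.8 y = 31957.38
447.4 x − 248.8 y = 44696.76
Solving the 2×2 system: x ≈ 134.1, y ≈ 61.5 km.
Check against P (with the unrounded x, y): √((x + 160.2)²+(y − 132.9)²) = 302.84 ≈ 302.84 km. ✓

134.1 km east, 61.5 km north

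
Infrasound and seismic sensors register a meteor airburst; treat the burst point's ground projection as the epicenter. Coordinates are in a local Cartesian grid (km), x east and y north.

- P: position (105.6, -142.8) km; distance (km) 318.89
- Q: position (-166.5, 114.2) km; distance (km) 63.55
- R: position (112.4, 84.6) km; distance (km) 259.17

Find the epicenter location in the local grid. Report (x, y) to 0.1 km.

Circle about each station: (x − 105.6)² + (y + 142.8)² = 318.89²; (x + 166.5)² + (y − 114.2)² = 63.55²; (x − 112.4)² + (y − 84.6)² = 259.17².
Subtracting the P equation from the Q and R equations removes the quadratic terms:
-544.2 x + 514.0 y = 106872.92
13.6 x + 454.8 y = 22769.46
Solving the 2×2 system: x ≈ -145.0, y ≈ 54.4 km.
Check against P (with the unrounded x, y): √((x − 105.6)²+(y + 142.8)²) = 318.89 ≈ 318.89 km. ✓

-145.0 km east, 54.4 km north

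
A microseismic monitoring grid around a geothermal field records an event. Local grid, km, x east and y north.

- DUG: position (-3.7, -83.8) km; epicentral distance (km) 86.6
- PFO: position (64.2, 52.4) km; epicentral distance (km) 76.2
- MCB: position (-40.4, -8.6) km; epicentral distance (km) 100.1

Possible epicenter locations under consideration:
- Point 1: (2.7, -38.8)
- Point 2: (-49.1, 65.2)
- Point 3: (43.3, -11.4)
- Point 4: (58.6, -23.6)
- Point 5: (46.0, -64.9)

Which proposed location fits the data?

Point 4

For each candidate, compare |candidate − station| to the reported distance:
Point 1: residuals DUG 41.1, PFO 33.8, MCB 47.5 → max 47.5 km
Point 2: residuals DUG 69.2, PFO 37.8, MCB 25.8 → max 69.2 km
Point 3: residuals DUG 0.3, PFO 9.1, MCB 16.4 → max 16.4 km
Point 4: residuals DUG 0.0, PFO 0.0, MCB 0.0 → max 0.0 km
Point 5: residuals DUG 33.4, PFO 42.5, MCB 3.0 → max 42.5 km
Only Point 4 has all residuals ≈ 0.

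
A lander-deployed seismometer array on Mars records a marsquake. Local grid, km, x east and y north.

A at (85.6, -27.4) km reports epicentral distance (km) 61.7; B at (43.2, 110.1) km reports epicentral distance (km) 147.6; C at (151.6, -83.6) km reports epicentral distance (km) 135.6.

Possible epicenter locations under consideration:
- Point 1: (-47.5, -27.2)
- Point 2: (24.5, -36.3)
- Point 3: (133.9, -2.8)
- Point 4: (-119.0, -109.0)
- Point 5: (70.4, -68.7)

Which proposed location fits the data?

For each candidate, compare |candidate − station| to the reported distance:
Point 1: residuals A 71.4, B 17.0, C 71.3 → max 71.4 km
Point 2: residuals A 0.0, B 0.0, C 0.0 → max 0.0 km
Point 3: residuals A 7.5, B 2.8, C 52.9 → max 52.9 km
Point 4: residuals A 158.6, B 125.0, C 136.2 → max 158.6 km
Point 5: residuals A 17.7, B 33.3, C 53.0 → max 53.0 km
Only Point 2 has all residuals ≈ 0.

Point 2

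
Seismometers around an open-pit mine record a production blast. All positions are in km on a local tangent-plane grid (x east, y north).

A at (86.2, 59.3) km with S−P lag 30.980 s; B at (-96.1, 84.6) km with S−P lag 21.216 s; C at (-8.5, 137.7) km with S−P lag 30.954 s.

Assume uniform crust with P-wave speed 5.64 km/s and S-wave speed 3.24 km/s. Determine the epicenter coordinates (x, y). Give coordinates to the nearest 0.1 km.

Distance from S−P lag: d = Δt · v_P v_S / (v_P − v_S) = Δt · (5.64·3.24)/(5.64−3.24) ≈ 7.6140·Δt.
So d_A = 235.88, d_B = 161.54, d_C = 235.68 km.
Circle about each station: (x − 86.2)² + (y − 59.3)² = 235.88²; (x + 96.1)² + (y − 84.6)² = 161.54²; (x + 8.5)² + (y − 137.7)² = 235.68².
Subtracting pairs of circle equations eliminates x²+y² and gives linear equations (the radical axes):
-364.6 x + 50.6 y = 34989.64
-189.4 x + 156.8 y = 8180.92
Solving the 2×2 system: x ≈ -106.6, y ≈ -76.6 km.

x ≈ -106.6 km, y ≈ -76.6 km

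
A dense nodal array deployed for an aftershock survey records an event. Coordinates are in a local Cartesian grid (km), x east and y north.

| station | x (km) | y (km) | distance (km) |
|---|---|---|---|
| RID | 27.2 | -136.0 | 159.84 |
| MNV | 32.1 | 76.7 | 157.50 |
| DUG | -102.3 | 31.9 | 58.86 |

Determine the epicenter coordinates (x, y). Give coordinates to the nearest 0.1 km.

Circle about each station: (x − 27.2)² + (y + 136.0)² = 159.84²; (x − 32.1)² + (y − 76.7)² = 157.50²; (x + 102.3)² + (y − 31.9)² = 58.86².
Subtracting pairs of circle equations eliminates x²+y² and gives linear equations (the radical axes):
9.8 x + 425.4 y = -11579.96
-259.0 x + 335.8 y = 14331.39
Solving the 2×2 system: x ≈ -88.0, y ≈ -25.2 km.
Check against RID (with the unrounded x, y): √((x − 27.2)²+(y + 136.0)²) = 159.84 ≈ 159.84 km. ✓

-88.0 km east, -25.2 km north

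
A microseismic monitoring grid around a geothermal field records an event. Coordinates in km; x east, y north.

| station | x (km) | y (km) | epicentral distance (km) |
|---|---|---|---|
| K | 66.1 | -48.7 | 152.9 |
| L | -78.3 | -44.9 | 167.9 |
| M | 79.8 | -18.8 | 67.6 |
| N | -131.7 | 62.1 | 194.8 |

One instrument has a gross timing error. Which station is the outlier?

Solve using three stations at a time. Using L, M, N (subtract circle equations pairwise → linear system) gives (x, y) ≈ (62.5, 46.6).
Distances from that point to each station vs reported:
  K: calculated 95.4 vs reported 152.9 → residual 57.5 km
  L: calculated 167.9 vs reported 167.9 → residual 0.0 km
  M: calculated 67.7 vs reported 67.6 → residual 0.1 km
  N: calculated 194.8 vs reported 194.8 → residual 0.0 km
L, M, N are mutually consistent (residuals ≈ 0); K is off by 57.5 km.

K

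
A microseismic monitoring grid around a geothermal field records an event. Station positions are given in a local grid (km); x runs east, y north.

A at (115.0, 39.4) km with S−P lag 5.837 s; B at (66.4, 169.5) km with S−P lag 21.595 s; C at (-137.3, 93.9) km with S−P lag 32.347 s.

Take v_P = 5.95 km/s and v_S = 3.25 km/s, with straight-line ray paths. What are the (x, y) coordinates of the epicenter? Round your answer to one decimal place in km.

x ≈ 80.7 km, y ≈ 15.5 km

Distance from S−P lag: d = Δt · v_P v_S / (v_P − v_S) = Δt · (5.95·3.25)/(5.95−3.25) ≈ 7.1620·Δt.
So d_A = 41.80, d_B = 154.66, d_C = 231.67 km.
Circle about each station: (x − 115.0)² + (y − 39.4)² = 41.80²; (x − 66.4)² + (y − 169.5)² = 154.66²; (x + 137.3)² + (y − 93.9)² = 231.67².
Subtracting the A equation from the B and C equations removes the quadratic terms:
-97.2 x + 260.2 y = -3810.63
-504.6 x + 109.0 y = -39032.61
Solving the 2×2 system: x ≈ 80.7, y ≈ 15.5 km.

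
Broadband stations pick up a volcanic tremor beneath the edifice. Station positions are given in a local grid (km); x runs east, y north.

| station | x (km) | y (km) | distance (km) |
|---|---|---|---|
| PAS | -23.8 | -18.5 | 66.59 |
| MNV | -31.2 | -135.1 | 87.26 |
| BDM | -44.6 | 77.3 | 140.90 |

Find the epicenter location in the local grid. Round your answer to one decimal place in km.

Circle about each station: (x + 23.8)² + (y + 18.5)² = 66.59²; (x + 31.2)² + (y + 135.1)² = 87.26²; (x + 44.6)² + (y − 77.3)² = 140.90².
Subtracting the PAS equation from the MNV and BDM equations removes the quadratic terms:
-14.8 x − 233.2 y = 15136.68
-41.6 x + 191.6 y = -8362.82
Solving the 2×2 system: x ≈ -75.8, y ≈ -60.1 km.

(-75.8, -60.1)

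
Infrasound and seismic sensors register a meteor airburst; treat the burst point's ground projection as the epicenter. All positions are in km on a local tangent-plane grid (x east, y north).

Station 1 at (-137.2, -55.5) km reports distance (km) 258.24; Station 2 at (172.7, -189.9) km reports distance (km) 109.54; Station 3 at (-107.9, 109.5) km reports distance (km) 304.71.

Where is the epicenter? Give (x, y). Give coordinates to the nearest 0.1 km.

(118.0, -95.0)

Circle about each station: (x + 137.2)² + (y + 55.5)² = 258.24²; (x − 172.7)² + (y + 189.9)² = 109.54²; (x + 107.9)² + (y − 109.5)² = 304.71².
Subtracting pairs of circle equations eliminates x²+y² and gives linear equations (the radical axes):
619.8 x − 268.8 y = 98672.10
58.6 x + 330.0 y = -24431.72
Solving the 2×2 system: x ≈ 118.0, y ≈ -95.0 km.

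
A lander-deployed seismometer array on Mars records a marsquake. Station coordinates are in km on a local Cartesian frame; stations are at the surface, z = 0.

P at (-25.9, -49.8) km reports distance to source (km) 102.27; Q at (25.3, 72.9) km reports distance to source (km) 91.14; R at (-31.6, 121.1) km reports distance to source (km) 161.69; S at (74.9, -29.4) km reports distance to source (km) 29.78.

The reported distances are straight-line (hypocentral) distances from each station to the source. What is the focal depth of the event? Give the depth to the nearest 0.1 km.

Each station gives a sphere (x−x_i)² + (y−y_i)² + z² = d_i² (stations at z=0).
Subtracting the P sphere from Q and R: z² cancels, leaving linear equations in x and y:
102.4 x + 245.4 y = 4956.30
-11.4 x + 341.8 y = -3171.58
Solving: x ≈ 65.410, y ≈ -7.097 km (keep extra digits for the depth step; rounded: 65.4, -7.1).
Then from the P sphere: z² = 102.27² − (x + 25.9)² − (y + 49.8)² with x = 65.410, y = -7.097, so z ≈ 17.265 ≈ 17.3 km.

depth ≈ 17.3 km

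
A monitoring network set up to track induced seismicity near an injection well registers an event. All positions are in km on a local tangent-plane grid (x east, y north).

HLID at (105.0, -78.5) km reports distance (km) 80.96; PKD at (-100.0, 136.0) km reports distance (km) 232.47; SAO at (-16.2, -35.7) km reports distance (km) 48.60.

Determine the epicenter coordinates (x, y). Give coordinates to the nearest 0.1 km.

(26.4, -59.1)

Circle about each station: (x − 105.0)² + (y + 78.5)² = 80.96²; (x + 100.0)² + (y − 136.0)² = 232.47²; (x + 16.2)² + (y + 35.7)² = 48.60².
Subtracting the HLID equation from the PKD and SAO equations removes the quadratic terms:
-410.0 x + 429.0 y = -36179.03
-242.4 x + 85.6 y = -11457.76
Solving the 2×2 system: x ≈ 26.4, y ≈ -59.1 km.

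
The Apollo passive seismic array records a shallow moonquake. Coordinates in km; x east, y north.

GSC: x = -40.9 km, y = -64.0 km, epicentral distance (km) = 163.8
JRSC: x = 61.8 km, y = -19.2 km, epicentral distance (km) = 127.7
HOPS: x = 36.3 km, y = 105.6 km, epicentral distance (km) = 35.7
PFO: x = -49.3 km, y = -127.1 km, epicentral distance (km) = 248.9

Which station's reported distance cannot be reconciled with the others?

PFO

Solve using three stations at a time. Using GSC, JRSC, HOPS (subtract circle equations pairwise → linear system) gives (x, y) ≈ (2.6, 93.9).
Distances from that point to each station vs reported:
  GSC: calculated 163.8 vs reported 163.8 → residual 0.0 km
  JRSC: calculated 127.7 vs reported 127.7 → residual 0.0 km
  HOPS: calculated 35.7 vs reported 35.7 → residual 0.0 km
  PFO: calculated 227.0 vs reported 248.9 → residual 21.9 km
GSC, JRSC, HOPS are mutually consistent (residuals ≈ 0); PFO is off by 21.9 km.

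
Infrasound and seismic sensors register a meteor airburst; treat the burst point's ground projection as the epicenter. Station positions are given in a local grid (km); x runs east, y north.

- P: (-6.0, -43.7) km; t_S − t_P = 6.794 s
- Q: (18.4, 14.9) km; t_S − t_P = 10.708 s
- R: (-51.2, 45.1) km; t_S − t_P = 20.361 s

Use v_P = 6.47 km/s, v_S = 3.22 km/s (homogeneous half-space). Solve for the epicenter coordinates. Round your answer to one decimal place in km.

36.9 km east, -51.2 km north

Distance from S−P lag: d = Δt · v_P v_S / (v_P − v_S) = Δt · (6.47·3.22)/(6.47−3.22) ≈ 6.4103·Δt.
So d_P = 43.55, d_Q = 68.64, d_R = 130.52 km.
Circle about each station: (x + 6.0)² + (y + 43.7)² = 43.55²; (x − 18.4)² + (y − 14.9)² = 68.64²; (x + 51.2)² + (y − 45.1)² = 130.52².
Subtracting the P equation from the Q and R equations removes the quadratic terms:
48.8 x + 117.2 y = -4199.97
-90.4 x + 177.6 y = -12429.11
Solving the 2×2 system: x ≈ 36.9, y ≈ -51.2 km.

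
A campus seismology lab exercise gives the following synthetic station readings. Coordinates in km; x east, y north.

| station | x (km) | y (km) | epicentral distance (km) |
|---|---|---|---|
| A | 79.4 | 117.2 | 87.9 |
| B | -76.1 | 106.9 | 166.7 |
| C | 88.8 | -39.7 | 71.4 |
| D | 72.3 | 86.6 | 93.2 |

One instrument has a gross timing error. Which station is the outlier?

Solve using three stations at a time. Using A, B, C (subtract circle equations pairwise → linear system) gives (x, y) ≈ (71.6, 29.6).
Distances from that point to each station vs reported:
  A: calculated 87.9 vs reported 87.9 → residual 0.0 km
  B: calculated 166.7 vs reported 166.7 → residual 0.0 km
  C: calculated 71.4 vs reported 71.4 → residual 0.0 km
  D: calculated 57.0 vs reported 93.2 → residual 36.2 km
A, B, C are mutually consistent (residuals ≈ 0); D is off by 36.2 km.

D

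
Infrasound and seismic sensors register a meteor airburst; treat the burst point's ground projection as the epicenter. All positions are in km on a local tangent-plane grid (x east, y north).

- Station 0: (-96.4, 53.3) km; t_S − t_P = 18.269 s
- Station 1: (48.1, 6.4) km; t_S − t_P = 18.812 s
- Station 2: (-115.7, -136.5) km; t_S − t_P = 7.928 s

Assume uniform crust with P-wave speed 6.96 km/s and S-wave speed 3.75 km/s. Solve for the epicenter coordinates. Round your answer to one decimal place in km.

Distance from S−P lag: d = Δt · v_P v_S / (v_P − v_S) = Δt · (6.96·3.75)/(6.96−3.75) ≈ 8.1308·Δt.
So d_Station 0 = 148.54, d_Station 1 = 152.96, d_Station 2 = 64.46 km.
Circle about each station: (x + 96.4)² + (y − 53.3)² = 148.54²; (x − 48.1)² + (y − 6.4)² = 152.96²; (x + 115.7)² + (y + 136.5)² = 64.46².
Subtracting pairs of circle equations eliminates x²+y² and gives linear equations (the radical axes):
289.0 x − 93.8 y = -11111.91
-38.6 x − 379.6 y = 37793.93
Solving the 2×2 system: x ≈ -68.5, y ≈ -92.6 km.
Check against Station 0 (with the unrounded x, y): √((x + 96.4)²+(y − 53.3)²) = 148.54 ≈ 148.54 km. ✓

(-68.5, -92.6)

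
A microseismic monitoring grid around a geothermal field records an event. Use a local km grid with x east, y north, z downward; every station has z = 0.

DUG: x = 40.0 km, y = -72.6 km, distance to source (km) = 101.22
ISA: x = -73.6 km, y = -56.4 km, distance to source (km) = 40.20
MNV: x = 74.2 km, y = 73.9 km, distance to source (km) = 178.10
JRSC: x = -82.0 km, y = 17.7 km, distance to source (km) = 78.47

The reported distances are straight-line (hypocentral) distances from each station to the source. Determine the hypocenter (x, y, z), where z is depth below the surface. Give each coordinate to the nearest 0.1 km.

x ≈ -52.3 km, y ≈ -47.1 km, depth ≈ 32.8 km

Each station gives a sphere (x−x_i)² + (y−y_i)² + z² = d_i² (stations at z=0).
Subtracting the DUG sphere from ISA and MNV: z² cancels, leaving linear equations in x and y:
-227.2 x + 32.4 y = 10356.61
68.4 x + 293.0 y = -17378.03
Solving: x ≈ -52.301, y ≈ -47.101 km (keep extra digits for the depth step; rounded: -52.3, -47.1).
Then from the DUG sphere: z² = 101.22² − (x − 40.0)² − (y + 72.6)² with x = -52.301, y = -47.101, so z ≈ 32.800 ≈ 32.8 km.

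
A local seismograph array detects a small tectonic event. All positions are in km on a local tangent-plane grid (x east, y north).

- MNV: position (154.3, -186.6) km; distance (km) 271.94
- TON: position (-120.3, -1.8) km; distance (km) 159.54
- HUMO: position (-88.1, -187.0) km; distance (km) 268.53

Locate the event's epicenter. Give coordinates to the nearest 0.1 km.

(28.9, 54.7)

Circle about each station: (x − 154.3)² + (y + 186.6)² = 271.94²; (x + 120.3)² + (y + 1.8)² = 159.54²; (x + 88.1)² + (y + 187.0)² = 268.53².
Subtracting the MNV equation from the TON and HUMO equations removes the quadratic terms:
-549.2 x + 369.6 y = 4345.63
-484.8 x − 0.8 y = -14054.44
Solving the 2×2 system: x ≈ 28.9, y ≈ 54.7 km.
Check against MNV (with the unrounded x, y): √((x − 154.3)²+(y + 186.6)²) = 271.94 ≈ 271.94 km. ✓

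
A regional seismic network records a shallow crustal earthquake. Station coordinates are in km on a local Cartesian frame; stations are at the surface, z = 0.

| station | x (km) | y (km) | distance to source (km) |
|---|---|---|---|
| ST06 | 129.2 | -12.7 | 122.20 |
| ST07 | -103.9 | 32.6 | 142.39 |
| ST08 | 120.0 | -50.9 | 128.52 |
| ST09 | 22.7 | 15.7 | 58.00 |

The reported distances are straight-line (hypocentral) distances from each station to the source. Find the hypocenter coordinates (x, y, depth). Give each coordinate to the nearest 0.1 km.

x ≈ 24.7 km, y ≈ 13.0 km, depth ≈ 57.9 km

Each station gives a sphere (x−x_i)² + (y−y_i)² + z² = d_i² (stations at z=0).
Subtracting the ST06 sphere from ST07 and ST08: z² cancels, leaving linear equations in x and y:
-466.2 x + 90.6 y = -10338.03
-18.4 x − 76.4 y = -1447.67
Solving: x ≈ 24.701, y ≈ 13.000 km (keep extra digits for the depth step; rounded: 24.7, 13.0).
Then from the ST06 sphere: z² = 122.20² − (x − 129.2)² − (y + 12.7)² with x = 24.701, y = 13.000, so z ≈ 57.899 ≈ 57.9 km.
Check against ST09 (with the unrounded solution): distance 58.00 ≈ 58.00 km. ✓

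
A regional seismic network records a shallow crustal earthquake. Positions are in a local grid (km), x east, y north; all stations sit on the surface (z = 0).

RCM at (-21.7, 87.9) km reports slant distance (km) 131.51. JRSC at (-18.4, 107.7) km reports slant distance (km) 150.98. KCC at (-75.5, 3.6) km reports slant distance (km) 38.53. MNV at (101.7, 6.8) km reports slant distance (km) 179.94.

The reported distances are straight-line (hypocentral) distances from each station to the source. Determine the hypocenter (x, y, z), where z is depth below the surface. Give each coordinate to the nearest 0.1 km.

Each station gives a sphere (x−x_i)² + (y−y_i)² + z² = d_i² (stations at z=0).
Subtracting the RCM sphere from JRSC and KCC: z² cancels, leaving linear equations in x and y:
6.6 x + 39.6 y = -1759.53
-107.6 x − 168.6 y = 13326.23
Solving: x ≈ -73.395, y ≈ -32.200 km (keep extra digits for the depth step; rounded: -73.4, -32.2).
Then from the RCM sphere: z² = 131.51² − (x + 21.7)² − (y − 87.9)² with x = -73.395, y = -32.200, so z ≈ 14.089 ≈ 14.1 km.

x ≈ -73.4 km, y ≈ -32.2 km, depth ≈ 14.1 km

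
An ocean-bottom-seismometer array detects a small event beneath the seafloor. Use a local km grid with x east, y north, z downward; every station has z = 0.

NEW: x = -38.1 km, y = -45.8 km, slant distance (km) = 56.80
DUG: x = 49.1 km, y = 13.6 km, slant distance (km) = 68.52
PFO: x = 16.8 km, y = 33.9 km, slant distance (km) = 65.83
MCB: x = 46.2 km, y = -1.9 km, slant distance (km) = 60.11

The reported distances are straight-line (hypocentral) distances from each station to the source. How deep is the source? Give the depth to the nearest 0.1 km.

depth ≈ 33.6 km

Each station gives a sphere (x−x_i)² + (y−y_i)² + z² = d_i² (stations at z=0).
Subtracting the NEW sphere from DUG and PFO: z² cancels, leaving linear equations in x and y:
174.4 x + 118.8 y = -2422.23
109.8 x + 159.4 y = -3225.15
Solving: x ≈ -0.200, y ≈ -20.095 km (keep extra digits for the depth step; rounded: -0.2, -20.1).
Then from the NEW sphere: z² = 56.80² − (x + 38.1)² − (y + 45.8)² with x = -0.200, y = -20.095, so z ≈ 33.602 ≈ 33.6 km.
Check against MCB (with the unrounded solution): distance 60.11 ≈ 60.11 km. ✓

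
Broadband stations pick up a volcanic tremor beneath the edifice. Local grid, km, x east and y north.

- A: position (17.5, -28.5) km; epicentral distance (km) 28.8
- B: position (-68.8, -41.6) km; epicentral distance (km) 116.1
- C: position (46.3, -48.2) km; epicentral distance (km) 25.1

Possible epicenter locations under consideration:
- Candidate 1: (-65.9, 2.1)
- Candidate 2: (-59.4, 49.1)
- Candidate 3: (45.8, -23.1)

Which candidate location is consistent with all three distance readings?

For each candidate, compare |candidate − station| to the reported distance:
Candidate 1: residuals A 60.0, B 72.3, C 97.9 → max 97.9 km
Candidate 2: residuals A 80.4, B 24.9, C 118.6 → max 118.6 km
Candidate 3: residuals A 0.0, B 0.0, C 0.0 → max 0.0 km
Only Candidate 3 has all residuals ≈ 0.

Candidate 3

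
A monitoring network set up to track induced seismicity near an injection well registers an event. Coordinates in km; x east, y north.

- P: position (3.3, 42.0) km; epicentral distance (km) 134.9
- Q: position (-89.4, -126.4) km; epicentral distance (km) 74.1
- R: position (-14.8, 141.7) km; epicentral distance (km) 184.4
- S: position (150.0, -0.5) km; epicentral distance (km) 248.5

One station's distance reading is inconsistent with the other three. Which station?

Solve using three stations at a time. Using P, Q, S (subtract circle equations pairwise → linear system) gives (x, y) ≈ (-93.0, -52.4).
Distances from that point to each station vs reported:
  P: calculated 134.9 vs reported 134.9 → residual 0.0 km
  Q: calculated 74.1 vs reported 74.1 → residual 0.0 km
  R: calculated 209.3 vs reported 184.4 → residual 24.9 km
  S: calculated 248.5 vs reported 248.5 → residual 0.0 km
P, Q, S are mutually consistent (residuals ≈ 0); R is off by 24.9 km.

R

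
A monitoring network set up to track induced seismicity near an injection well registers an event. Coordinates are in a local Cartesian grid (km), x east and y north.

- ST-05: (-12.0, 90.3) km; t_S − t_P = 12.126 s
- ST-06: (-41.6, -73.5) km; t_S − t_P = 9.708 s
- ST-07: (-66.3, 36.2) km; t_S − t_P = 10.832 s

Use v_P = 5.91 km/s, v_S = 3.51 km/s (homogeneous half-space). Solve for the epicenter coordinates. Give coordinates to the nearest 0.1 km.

Distance from S−P lag: d = Δt · v_P v_S / (v_P − v_S) = Δt · (5.91·3.51)/(5.91−3.51) ≈ 8.6434·Δt.
So d_ST-05 = 104.81, d_ST-06 = 83.91, d_ST-07 = 93.63 km.
Circle about each station: (x + 12.0)² + (y − 90.3)² = 104.81²; (x + 41.6)² + (y + 73.5)² = 83.91²; (x + 66.3)² + (y − 36.2)² = 93.63².
Subtracting the ST-05 equation from the ST-06 and ST-07 equations removes the quadratic terms:
-59.2 x − 327.6 y = 2778.97
-108.6 x − 108.2 y = -373.40
Solving the 2×2 system: x ≈ 14.5, y ≈ -11.1 km.

x ≈ 14.5 km, y ≈ -11.1 km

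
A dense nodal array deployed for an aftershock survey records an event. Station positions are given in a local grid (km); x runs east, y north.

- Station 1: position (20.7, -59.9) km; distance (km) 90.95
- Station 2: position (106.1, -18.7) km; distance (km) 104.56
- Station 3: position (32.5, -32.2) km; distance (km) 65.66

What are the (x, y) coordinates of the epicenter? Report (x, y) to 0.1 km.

x ≈ 14.0 km, y ≈ 30.8 km

Circle about each station: (x − 20.7)² + (y + 59.9)² = 90.95²; (x − 106.1)² + (y + 18.7)² = 104.56²; (x − 32.5)² + (y + 32.2)² = 65.66².
Subtracting pairs of circle equations eliminates x²+y² and gives linear equations (the radical axes):
170.8 x + 82.4 y = 4929.51
23.6 x + 55.4 y = 2037.26
Solving the 2×2 system: x ≈ 14.0, y ≈ 30.8 km.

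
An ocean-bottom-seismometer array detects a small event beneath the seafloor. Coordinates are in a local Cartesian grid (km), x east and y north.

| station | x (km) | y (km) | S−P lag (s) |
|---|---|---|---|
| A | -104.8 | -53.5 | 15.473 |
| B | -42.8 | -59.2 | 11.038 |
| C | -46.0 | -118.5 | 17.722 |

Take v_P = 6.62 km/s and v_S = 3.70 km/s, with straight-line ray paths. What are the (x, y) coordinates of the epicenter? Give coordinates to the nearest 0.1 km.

Distance from S−P lag: d = Δt · v_P v_S / (v_P − v_S) = Δt · (6.62·3.70)/(6.62−3.70) ≈ 8.3884·Δt.
So d_A = 129.79, d_B = 92.59, d_C = 148.66 km.
Circle about each station: (x + 104.8)² + (y + 53.5)² = 129.79²; (x + 42.8)² + (y + 59.2)² = 92.59²; (x + 46.0)² + (y + 118.5)² = 148.66².
Subtracting pairs of circle equations eliminates x²+y² and gives linear equations (the radical axes):
124.0 x − 11.4 y = -236.27
117.6 x − 130.0 y = -2941.39
Solving the 2×2 system: x ≈ 0.2, y ≈ 22.8 km.

(0.2, 22.8)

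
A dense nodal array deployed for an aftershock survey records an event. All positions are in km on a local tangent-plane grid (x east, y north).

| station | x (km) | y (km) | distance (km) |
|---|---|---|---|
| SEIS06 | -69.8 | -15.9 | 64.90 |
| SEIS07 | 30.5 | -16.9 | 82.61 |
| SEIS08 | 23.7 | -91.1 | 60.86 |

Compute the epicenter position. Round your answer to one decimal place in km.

(-33.2, -69.5)

Circle about each station: (x + 69.8)² + (y + 15.9)² = 64.90²; (x − 30.5)² + (y + 16.9)² = 82.61²; (x − 23.7)² + (y + 91.1)² = 60.86².
Subtracting pairs of circle equations eliminates x²+y² and gives linear equations (the radical axes):
200.6 x − 2.0 y = -6521.39
187.0 x − 150.4 y = 4244.12
Solving the 2×2 system: x ≈ -33.2, y ≈ -69.5 km.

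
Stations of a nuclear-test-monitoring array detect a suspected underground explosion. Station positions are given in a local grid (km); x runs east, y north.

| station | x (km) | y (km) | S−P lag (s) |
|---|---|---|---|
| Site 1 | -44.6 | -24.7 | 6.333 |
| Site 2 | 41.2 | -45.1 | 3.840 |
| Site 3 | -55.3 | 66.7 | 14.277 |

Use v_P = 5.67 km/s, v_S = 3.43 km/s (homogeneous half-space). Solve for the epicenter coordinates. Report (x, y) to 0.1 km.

Distance from S−P lag: d = Δt · v_P v_S / (v_P − v_S) = Δt · (5.67·3.43)/(5.67−3.43) ≈ 8.6822·Δt.
So d_Site 1 = 54.98, d_Site 2 = 33.34, d_Site 3 = 123.96 km.
Circle about each station: (x + 44.6)² + (y + 24.7)² = 54.98²; (x − 41.2)² + (y + 45.1)² = 33.34²; (x + 55.3)² + (y − 66.7)² = 123.96².
Subtracting the Site 1 equation from the Site 2 and Site 3 equations removes the quadratic terms:
171.6 x − 40.8 y = 3043.44
-21.4 x + 182.8 y = -7435.55
Solving the 2×2 system: x ≈ 8.3, y ≈ -39.7 km.

x ≈ 8.3 km, y ≈ -39.7 km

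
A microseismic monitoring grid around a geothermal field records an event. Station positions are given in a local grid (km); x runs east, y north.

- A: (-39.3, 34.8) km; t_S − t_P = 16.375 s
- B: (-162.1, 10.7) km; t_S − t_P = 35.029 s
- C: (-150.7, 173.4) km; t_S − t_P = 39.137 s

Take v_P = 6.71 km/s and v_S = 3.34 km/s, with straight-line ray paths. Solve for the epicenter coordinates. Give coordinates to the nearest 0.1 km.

69.6 km east, 34.8 km north

Distance from S−P lag: d = Δt · v_P v_S / (v_P − v_S) = Δt · (6.71·3.34)/(6.71−3.34) ≈ 6.6503·Δt.
So d_A = 108.90, d_B = 232.95, d_C = 260.27 km.
Circle about each station: (x + 39.3)² + (y − 34.8)² = 108.90²; (x + 162.1)² + (y − 10.7)² = 232.95²; (x + 150.7)² + (y − 173.4)² = 260.27².
Subtracting pairs of circle equations eliminates x²+y² and gives linear equations (the radical axes):
-245.6 x − 48.2 y = -18771.12
-222.8 x + 277.2 y = -5858.74
Solving the 2×2 system: x ≈ 69.6, y ≈ 34.8 km.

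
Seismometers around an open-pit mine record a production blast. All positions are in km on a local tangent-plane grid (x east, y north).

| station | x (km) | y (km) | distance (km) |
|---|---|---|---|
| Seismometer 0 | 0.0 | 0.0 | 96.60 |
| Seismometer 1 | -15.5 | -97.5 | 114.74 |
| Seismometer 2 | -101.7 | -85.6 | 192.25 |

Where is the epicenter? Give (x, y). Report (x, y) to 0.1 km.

x ≈ 86.0 km, y ≈ -44.0 km

Circle about each station: x² + y² = 96.60²; (x + 15.5)² + (y + 97.5)² = 114.74²; (x + 101.7)² + (y + 85.6)² = 192.25².
Subtracting pairs of circle equations eliminates x²+y² and gives linear equations (the radical axes):
-31.0 x − 195.0 y = 5912.79
-203.4 x − 171.2 y = -9958.25
Solving the 2×2 system: x ≈ 86.0, y ≈ -44.0 km.
Check against Seismometer 0 (with the unrounded x, y): √(x²+y²) = 96.59 ≈ 96.60 km. ✓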